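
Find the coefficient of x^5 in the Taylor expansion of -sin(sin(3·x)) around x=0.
Expand to order 5: -sin(sin(3·x)) = -243·x^5/10 + 9·x^3 - 3·x + O(x^6).
The coefficient of x^5 is -243/10.

Final answer: -243/10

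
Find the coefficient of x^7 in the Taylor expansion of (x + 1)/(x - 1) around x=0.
Expand to order 7: (x + 1)/(x - 1) = -2·x^7 - 2·x^6 - 2·x^5 - 2·x^4 - 2·x^3 - 2·x^2 - 2·x - 1 + O(x^8).
The coefficient of x^7 is -2.

Final answer: -2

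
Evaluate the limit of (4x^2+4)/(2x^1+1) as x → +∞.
This is an ∞/∞ indeterminate form as x → +∞.
Divide numerator and denominator by x^2 and let the lower-order terms vanish; the numerator's degree 2 exceeds the denominator's degree 1, so the quotient diverges.
Limit = ∞.

Final answer: ∞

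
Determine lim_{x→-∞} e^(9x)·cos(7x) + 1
Evaluate the dominant behaviour as x → -∞; each term tends to a finite value or vanishes.
Limit = 1.

Final answer: 1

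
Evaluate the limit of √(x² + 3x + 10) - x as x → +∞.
As x → +∞: multiply by the conjugate to get (3x+10)/(√(x²+3x+10)+x); the denominator ~ 2x, so the limit is 3/2.
Limit = 3/2.

Final answer: 3/2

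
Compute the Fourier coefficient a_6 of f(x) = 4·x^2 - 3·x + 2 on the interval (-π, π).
a_6 = (1/π) ∫_{-π}^{π} f(x)·cos(6x) dx.
Evaluate the integral (use parity and integration by parts as needed): a_6 = 4/9.

Final answer: 4/9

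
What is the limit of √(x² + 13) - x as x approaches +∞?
This is an ∞ − ∞ indeterminate form.
Multiply and divide by the conjugate √(x²+13) + x; the x² terms cancel, leaving 13/(√(x²+13)+x) → 0.
Limit = 0.

Final answer: 0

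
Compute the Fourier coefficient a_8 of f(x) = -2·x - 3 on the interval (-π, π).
a_8 = (1/π) ∫_{-π}^{π} f(x)·cos(8x) dx.
Evaluate the integral (use parity and integration by parts as needed): a_8 = 0.

Final answer: 0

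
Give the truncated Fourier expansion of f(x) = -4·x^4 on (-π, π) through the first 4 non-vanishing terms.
(-192 + 32·π^2)·cos(x) + (12 - 8·π^2)·cos(2·x) + (-64/27 + 32·π^2/9)·cos(3·x) - 4·π^4/5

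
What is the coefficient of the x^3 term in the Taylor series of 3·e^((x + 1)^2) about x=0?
Expand to order 3: 3·e^((x + 1)^2) = 10·e·x^3 + 9·e·x^2 + 6·e·x + 3·e + O(x^4).
The coefficient of x^3 is 10·e.

Final answer: 10·e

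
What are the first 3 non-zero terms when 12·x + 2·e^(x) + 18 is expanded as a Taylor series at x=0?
x^2 + 14·x + 20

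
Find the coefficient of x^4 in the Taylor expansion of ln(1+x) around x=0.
Expand to order 4: ln(1+x) = -x^4/4 + x^3/3 - x^2/2 + x + O(x^5).
The coefficient of x^4 is -1/4.

Final answer: -1/4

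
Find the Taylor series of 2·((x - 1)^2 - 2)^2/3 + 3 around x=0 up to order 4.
2·x^4/3 - 8·x^3/3 + 4·x^2/3 + 8·x/3 + 11/3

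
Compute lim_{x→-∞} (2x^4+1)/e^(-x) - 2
The quotient is an ∞/∞ indeterminate form as x → -∞.
Compare growth rates of the dominant terms (exponentials ≫ polynomials ≫ logarithms), or apply L'Hôpital's rule; the quotient → 0.
Adding the constant: 0 - 2 = -2. Limit = -2.

Final answer: -2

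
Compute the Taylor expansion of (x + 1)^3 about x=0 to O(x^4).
x^3 + 3·x^2 + 3·x + 1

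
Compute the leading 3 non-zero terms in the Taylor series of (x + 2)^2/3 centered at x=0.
x^2/3 + 4·x/3 + 4/3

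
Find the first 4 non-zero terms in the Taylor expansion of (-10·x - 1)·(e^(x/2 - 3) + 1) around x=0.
-61·x^3·e^(-3)/48 - 41·x^2·e^(-3)/8 + x·(-10 - 21·e^(-3)/2) - 1 - e^(-3)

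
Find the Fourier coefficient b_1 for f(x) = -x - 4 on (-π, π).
b_1 = (1/π) ∫_{-π}^{π} f(x)·sin(1x) dx.
Evaluate the integral (use parity and integration by parts as needed): b_1 = -2.

Final answer: -2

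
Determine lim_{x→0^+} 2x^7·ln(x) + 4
The product is a 0·∞ indeterminate form at x → 0⁺.
Rewrite the product as 2·ln(x) / x^(-7) and apply L'Hôpital, or use the standard hierarchy x^(-7) ≫ |ln x| as x → 0⁺.
The indeterminate product → 0, so the limit = 4.

Final answer: 4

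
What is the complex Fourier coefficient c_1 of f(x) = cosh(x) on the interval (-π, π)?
Compute the real Fourier coefficients first: a_1 = -sinh(π)/π, b_1 = 0.
Then c_1 = (a_1 − i·b_1)/2 = -sinh(π)/(2·π).

Final answer: -sinh(π)/(2·π)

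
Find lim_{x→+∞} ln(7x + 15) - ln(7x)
This is an ∞ − ∞ indeterminate form.
Combine the logarithms: ln(7x+15) − ln(7x) = ln((7x+15)/(7x)) = ln(1 + 15/(7x)) → ln(1) = 0.
Limit = 0.

Final answer: 0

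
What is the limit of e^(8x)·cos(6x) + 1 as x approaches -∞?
Evaluate the dominant behaviour as x → -∞; each term tends to a finite value or vanishes.
Limit = 1.

Final answer: 1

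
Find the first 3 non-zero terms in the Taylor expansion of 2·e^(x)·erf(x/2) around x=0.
5·x^3/(6·√(π)) + 2·x^2/√(π) + 2·x/√(π)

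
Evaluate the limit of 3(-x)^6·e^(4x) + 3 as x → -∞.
The product is a 0·∞ indeterminate form at x → -∞.
Rewrite the product as 3(-x)^6 / e^(-4x) (an ∞/∞ form) and apply L'Hôpital, or use the standard hierarchy e^(4|x|) ≫ |(-x)^6| as x → -∞.
The indeterminate product → 0, so the limit = 3.

Final answer: 3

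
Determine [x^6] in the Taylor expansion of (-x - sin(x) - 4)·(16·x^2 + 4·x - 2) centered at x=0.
Expand to order 6: (-x - sin(x) - 4)·(16·x^2 + 4·x - 2) = -x^6/30 + 161·x^5/60 + 2·x^4/3 - 97·x^3/3 - 72·x^2 - 12·x + 8 + O(x^7).
The coefficient of x^6 is -1/30.

Final answer: -1/30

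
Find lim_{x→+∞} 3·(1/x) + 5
Evaluate the dominant behaviour as x → +∞; each term tends to a finite value or vanishes.
Limit = 5.

Final answer: 5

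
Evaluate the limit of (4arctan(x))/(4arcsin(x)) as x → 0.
Both numerator and denominator → 0 as x → 0; this is a 0/0 indeterminate form.
Expand each to leading order near x = 0: numerator ~ 4·x, denominator ~ 4·x.
The limit of the ratio is 1.

Final answer: 1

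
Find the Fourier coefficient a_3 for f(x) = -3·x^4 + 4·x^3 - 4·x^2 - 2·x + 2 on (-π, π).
a_3 = (1/π) ∫_{-π}^{π} f(x)·cos(3x) dx.
Evaluate the integral (use parity and integration by parts as needed): a_3 = 8·π^2/3.

Final answer: 8·π^2/3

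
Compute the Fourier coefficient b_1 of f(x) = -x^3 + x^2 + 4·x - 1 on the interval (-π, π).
b_1 = (1/π) ∫_{-π}^{π} f(x)·sin(1x) dx.
Evaluate the integral (use parity and integration by parts as needed): b_1 = 20 - 2·π^2.

Final answer: 20 - 2·π^2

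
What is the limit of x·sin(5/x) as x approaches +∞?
As x → +∞: let u = 5/x → 0⁺; then x·sin(5/x) = 5·sin(u)/u → 5·1 = 5.
Limit = 5.

Final answer: 5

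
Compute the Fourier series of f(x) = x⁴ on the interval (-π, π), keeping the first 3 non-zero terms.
(48 - 8·π^2)·cos(x) + (-3 + 2·π^2)·cos(2·x) + π^4/5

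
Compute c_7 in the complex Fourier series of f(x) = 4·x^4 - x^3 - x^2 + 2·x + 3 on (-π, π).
Compute the real Fourier coefficients first: a_7 = 388/2401 - 32·π^2/49, b_7 = 208/343 - 2·π^2/7.
Then c_7 = (a_7 − i·b_7)/2 = -16·π^2/49 + 194/2401 - 104·i/343 + i·π^2/7.

Final answer: -16·π^2/49 + 194/2401 - 104·i/343 + i·π^2/7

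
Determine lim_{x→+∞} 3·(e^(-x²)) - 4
Evaluate the dominant behaviour as x → +∞; each term tends to a finite value or vanishes.
Limit = -4.

Final answer: -4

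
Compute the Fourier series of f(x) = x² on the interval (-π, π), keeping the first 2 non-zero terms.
-4·cos(x) + π^2/3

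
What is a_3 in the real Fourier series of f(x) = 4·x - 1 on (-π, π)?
a_3 = (1/π) ∫_{-π}^{π} f(x)·cos(3x) dx.
Evaluate the integral (use parity and integration by parts as needed): a_3 = 0.

Final answer: 0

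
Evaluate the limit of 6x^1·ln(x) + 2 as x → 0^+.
The product is a 0·∞ indeterminate form at x → 0⁺.
Rewrite the product as 6·ln(x) / x^(-1) and apply L'Hôpital, or use the standard hierarchy x^(-1) ≫ |ln x| as x → 0⁺.
The indeterminate product → 0, so the limit = 2.

Final answer: 2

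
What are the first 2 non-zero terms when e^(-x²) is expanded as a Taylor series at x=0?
1 - x^2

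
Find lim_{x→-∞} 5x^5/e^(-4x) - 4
The quotient is an ∞/∞ indeterminate form as x → -∞.
Compare growth rates of the dominant terms (exponentials ≫ polynomials ≫ logarithms), or apply L'Hôpital's rule; the quotient → 0.
Adding the constant: 0 - 4 = -4. Limit = -4.

Final answer: -4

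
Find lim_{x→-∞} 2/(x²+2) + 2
Evaluate the dominant behaviour as x → -∞; each term tends to a finite value or vanishes.
Limit = 2.

Final answer: 2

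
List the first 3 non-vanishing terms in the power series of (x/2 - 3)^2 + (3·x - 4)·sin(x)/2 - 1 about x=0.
7·x^2/4 - 5·x + 8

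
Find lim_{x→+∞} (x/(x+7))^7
As x → +∞: x/(x+7) = 1/(1 + 7/x) → 1, and the 7th power of a limit-1 base also → 1.
Limit = 1.

Final answer: 1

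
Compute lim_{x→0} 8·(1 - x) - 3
Direct substitution at x = 0 gives 5.

Final answer: 5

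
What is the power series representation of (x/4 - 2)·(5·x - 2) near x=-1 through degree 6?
63/4 - 13·(x + 1) + 5·(x + 1)^2/4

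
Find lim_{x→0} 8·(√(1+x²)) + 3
Direct substitution at x = 0 gives 11.

Final answer: 11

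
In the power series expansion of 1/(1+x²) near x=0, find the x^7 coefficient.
Expand to order 7: 1/(1+x²) = -x^6 + x^4 - x^2 + 1 + O(x^8).
The coefficient of x^7 is 0.

Final answer: 0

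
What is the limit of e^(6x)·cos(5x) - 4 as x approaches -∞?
Evaluate the dominant behaviour as x → -∞; each term tends to a finite value or vanishes.
Limit = -4.

Final answer: -4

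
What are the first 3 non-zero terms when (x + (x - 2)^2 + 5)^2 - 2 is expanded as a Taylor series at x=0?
27·x^2 - 54·x + 79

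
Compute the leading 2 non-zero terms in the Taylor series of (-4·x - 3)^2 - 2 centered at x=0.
24·x + 7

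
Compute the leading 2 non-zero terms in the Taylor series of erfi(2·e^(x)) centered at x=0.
4·x·e^(4)/√(π) + erfi(2)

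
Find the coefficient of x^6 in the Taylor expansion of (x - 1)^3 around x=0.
Expand to order 6: (x - 1)^3 = x^3 - 3·x^2 + 3·x - 1 + O(x^7).
The coefficient of x^6 is 0.

Final answer: 0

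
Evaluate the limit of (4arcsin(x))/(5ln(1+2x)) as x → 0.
Both numerator and denominator → 0 as x → 0; this is a 0/0 indeterminate form.
Expand each to leading order near x = 0: numerator ~ 4·x, denominator ~ 10·x.
The limit of the ratio is 2/5.

Final answer: 2/5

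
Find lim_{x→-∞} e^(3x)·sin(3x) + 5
Evaluate the dominant behaviour as x → -∞; each term tends to a finite value or vanishes.
Limit = 5.

Final answer: 5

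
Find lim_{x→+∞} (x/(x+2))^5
As x → +∞: x/(x+2) = 1/(1 + 2/x) → 1, and the 5th power of a limit-1 base also → 1.
Limit = 1.

Final answer: 1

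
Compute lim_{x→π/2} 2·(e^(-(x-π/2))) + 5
Direct substitution at x = π/2 gives 7.

Final answer: 7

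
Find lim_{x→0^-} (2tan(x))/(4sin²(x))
Both numerator and denominator → 0 as x → 0^-; this is a 0/0 indeterminate form.
Expand each to leading order near x = 0: numerator ~ 2·x, denominator ~ 4·x^2.
The limit of the ratio is -∞.

Final answer: -∞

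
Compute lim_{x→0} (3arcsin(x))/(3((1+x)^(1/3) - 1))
Both numerator and denominator → 0 as x → 0; this is a 0/0 indeterminate form.
Expand each to leading order near x = 0: numerator ~ 3·x, denominator ~ x.
The limit of the ratio is 3.

Final answer: 3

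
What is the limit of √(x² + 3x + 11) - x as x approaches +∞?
As x → +∞: multiply by the conjugate to get (3x+11)/(√(x²+3x+11)+x); the denominator ~ 2x, so the limit is 3/2.
Limit = 3/2.

Final answer: 3/2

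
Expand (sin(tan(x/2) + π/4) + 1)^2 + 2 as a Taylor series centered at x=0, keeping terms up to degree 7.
x^7·(√(2)/2 + 1)^2·(-41/(30720·(√(2)/2 + 1)^2) - 55·√(2)/(129024·(√(2)/2 + 1))) + x^6·(√(2)/2 + 1)^2·(-97·√(2)/(46080·(√(2)/2 + 1)) + 97/(46080·(√(2)/2 + 1)^2)) + x^5·(√(2)/2 + 1)^2·(-3/(256·(√(2)/2 + 1)^2) - √(2)/(1280·(√(2)/2 + 1))) + x^4·(√(2)/2 + 1)^2·(-7·√(2)/(384·(√(2)/2 + 1)) + 7/(384·(√(2)/2 + 1)^2)) + x^3·(√(2)/2 + 1)^2·(-1/(16·(√(2)/2 + 1)^2) + √(2)/(48·(√(2)/2 + 1))) + x^2·(√(2)/2 + 1)^2·(-√(2)/(8·(√(2)/2 + 1)) + 1/(8·(√(2)/2 + 1)^2)) + √(2)·x·(√(2)/2 + 1)/2 + 2 + (√(2)/2 + 1)^2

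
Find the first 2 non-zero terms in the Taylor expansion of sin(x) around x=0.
-x^3/6 + x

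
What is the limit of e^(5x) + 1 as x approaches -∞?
Evaluate the dominant behaviour as x → -∞; each term tends to a finite value or vanishes.
Limit = 1.

Final answer: 1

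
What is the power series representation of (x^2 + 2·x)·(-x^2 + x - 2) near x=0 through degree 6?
-x^4 - x^3 - 4·x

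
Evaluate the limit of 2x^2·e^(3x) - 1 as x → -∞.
The product is a 0·∞ indeterminate form at x → -∞.
Rewrite the product as 2x^2 / e^(-3x) (an ∞/∞ form) and apply L'Hôpital, or use the standard hierarchy e^(3|x|) ≫ |x^2| as x → -∞.
The indeterminate product → 0, so the limit = -1.

Final answer: -1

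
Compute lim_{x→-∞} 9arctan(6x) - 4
Evaluate the dominant behaviour as x → -∞; each term tends to a finite value or vanishes.
Limit = -9·π/2 - 4.

Final answer: -9·π/2 - 4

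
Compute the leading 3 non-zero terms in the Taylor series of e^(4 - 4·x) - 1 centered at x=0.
8·x^2·e^(4) - 4·x·e^(4) - 1 + e^(4)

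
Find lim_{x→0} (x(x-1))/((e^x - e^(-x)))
Both numerator and denominator → 0 as x → 0; this is a 0/0 indeterminate form.
Expand each to leading order near x = 0: numerator ~ -x, denominator ~ 2·x.
The limit of the ratio is -1/2.

Final answer: -1/2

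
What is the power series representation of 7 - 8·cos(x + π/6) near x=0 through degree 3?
-2·x^3/3 + 2·√(3)·x^2 + 4·x - 4·√(3) + 7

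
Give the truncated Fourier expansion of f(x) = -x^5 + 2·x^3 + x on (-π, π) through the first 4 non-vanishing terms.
(-262 - 2·π^4 + 44·π^2)·sin(x) + (-7·π^2 + 19/2 + π^4)·sin(2·x) + (-2·π^4/3 - 98/81 + 76·π^2/27)·sin(3·x) + (-13·π^2/8 + 7/64 + π^4/2)·sin(4·x)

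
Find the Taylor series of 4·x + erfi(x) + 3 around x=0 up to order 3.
2·x^3/(3·√(π)) + x·(2/√(π) + 4) + 3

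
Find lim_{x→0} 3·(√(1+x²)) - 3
Direct substitution at x = 0 gives 0.

Final answer: 0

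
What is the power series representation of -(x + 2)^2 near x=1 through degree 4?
-9 - 6·(x - 1) - (x - 1)^2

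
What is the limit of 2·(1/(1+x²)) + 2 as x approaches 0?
Direct substitution at x = 0 gives 4.

Final answer: 4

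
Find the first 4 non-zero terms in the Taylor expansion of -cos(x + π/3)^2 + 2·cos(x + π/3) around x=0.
-√(3)·x^3/6 - x^2 - √(3)·x/2 + 3/4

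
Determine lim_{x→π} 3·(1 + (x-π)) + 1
Direct substitution at x = π gives 4.

Final answer: 4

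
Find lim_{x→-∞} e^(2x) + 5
Evaluate the dominant behaviour as x → -∞; each term tends to a finite value or vanishes.
Limit = 5.

Final answer: 5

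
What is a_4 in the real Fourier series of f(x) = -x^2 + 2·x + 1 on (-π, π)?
a_4 = (1/π) ∫_{-π}^{π} f(x)·cos(4x) dx.
Evaluate the integral (use parity and integration by parts as needed): a_4 = -1/4.

Final answer: -1/4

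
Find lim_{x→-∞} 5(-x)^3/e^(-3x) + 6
The quotient is an ∞/∞ indeterminate form as x → -∞.
Compare growth rates of the dominant terms (exponentials ≫ polynomials ≫ logarithms), or apply L'Hôpital's rule; the quotient → 0.
Adding the constant: 0 + 6 = 6. Limit = 6.

Final answer: 6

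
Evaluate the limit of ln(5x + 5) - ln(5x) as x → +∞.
This is an ∞ − ∞ indeterminate form.
Combine the logarithms: ln(5x+5) − ln(5x) = ln((5x+5)/(5x)) = ln(1 + 5/(5x)) → ln(1) = 0.
Limit = 0.

Final answer: 0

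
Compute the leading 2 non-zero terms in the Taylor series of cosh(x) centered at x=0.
x^2/2 + 1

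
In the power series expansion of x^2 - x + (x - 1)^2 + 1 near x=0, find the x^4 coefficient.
Expand to order 4: x^2 - x + (x - 1)^2 + 1 = 2·x^2 - 3·x + 2 + O(x^5).
The coefficient of x^4 is 0.

Final answer: 0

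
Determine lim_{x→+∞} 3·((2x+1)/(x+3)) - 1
Evaluate the dominant behaviour as x → +∞; each term tends to a finite value or vanishes.
Limit = 5.

Final answer: 5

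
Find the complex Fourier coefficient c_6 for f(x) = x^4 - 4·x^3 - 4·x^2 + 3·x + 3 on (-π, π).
Compute the real Fourier coefficients first: a_6 = -13/27 + 2·π^2/9, b_6 = -11/9 + 4·π^2/3.
Then c_6 = (a_6 − i·b_6)/2 = -13/54 + π^2/9 - 2·i·π^2/3 + 11·i/18.

Final answer: -13/54 + π^2/9 - 2·i·π^2/3 + 11·i/18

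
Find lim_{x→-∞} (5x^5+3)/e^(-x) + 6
The quotient is an ∞/∞ indeterminate form as x → -∞.
Compare growth rates of the dominant terms (exponentials ≫ polynomials ≫ logarithms), or apply L'Hôpital's rule; the quotient → 0.
Adding the constant: 0 + 6 = 6. Limit = 6.

Final answer: 6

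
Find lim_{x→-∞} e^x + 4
Evaluate the dominant behaviour as x → -∞; each term tends to a finite value or vanishes.
Limit = 4.

Final answer: 4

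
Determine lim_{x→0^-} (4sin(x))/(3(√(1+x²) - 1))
Both numerator and denominator → 0 as x → 0^-; this is a 0/0 indeterminate form.
Expand each to leading order near x = 0: numerator ~ 4·x, denominator ~ 3·x^2/2.
The limit of the ratio is -∞.

Final answer: -∞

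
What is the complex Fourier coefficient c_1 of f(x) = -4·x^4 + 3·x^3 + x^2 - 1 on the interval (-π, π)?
Compute the real Fourier coefficients first: a_1 = -196 + 32·π^2, b_1 = -36 + 6·π^2.
Then c_1 = (a_1 − i·b_1)/2 = -98 + 16·π^2 - 3·i·π^2 + 18·i.

Final answer: -98 + 16·π^2 - 3·i·π^2 + 18·i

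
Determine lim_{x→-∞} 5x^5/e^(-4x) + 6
The quotient is an ∞/∞ indeterminate form as x → -∞.
Compare growth rates of the dominant terms (exponentials ≫ polynomials ≫ logarithms), or apply L'Hôpital's rule; the quotient → 0.
Adding the constant: 0 + 6 = 6. Limit = 6.

Final answer: 6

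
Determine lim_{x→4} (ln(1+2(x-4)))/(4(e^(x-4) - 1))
Both numerator and denominator → 0 as x → 4; this is a 0/0 indeterminate form.
Expand each to leading order near x = 4: numerator ~ 2·(x - 4), denominator ~ 4·(x - 4).
The limit of the ratio is 1/2.

Final answer: 1/2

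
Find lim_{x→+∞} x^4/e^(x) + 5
The quotient is an ∞/∞ indeterminate form as x → +∞.
The exponential denominator e^(x) dominates the polynomial numerator (e^x ≫ x^4 as x → ∞), so the quotient → 0.
Adding the constant: 0 + 5 = 5. Limit = 5.

Final answer: 5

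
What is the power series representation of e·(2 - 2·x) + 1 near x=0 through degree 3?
-2·e·x + 1 + 2·e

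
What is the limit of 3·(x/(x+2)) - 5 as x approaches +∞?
Evaluate the dominant behaviour as x → +∞; each term tends to a finite value or vanishes.
Limit = -2.

Final answer: -2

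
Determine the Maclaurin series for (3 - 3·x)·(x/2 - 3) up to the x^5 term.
-3·x^2/2 + 21·x/2 - 9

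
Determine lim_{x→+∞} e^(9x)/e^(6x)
This is an ∞/∞ indeterminate form as x → +∞.
Rewrite e^(9x)/e^(6x) = e^((9−6)x) = e^(3x); the exponent coefficient is 3 > 0 so e^(3x) → ∞.
Limit = ∞.

Final answer: ∞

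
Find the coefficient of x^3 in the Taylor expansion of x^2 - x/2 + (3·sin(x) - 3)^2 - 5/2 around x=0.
Expand to order 3: x^2 - x/2 + (3·sin(x) - 3)^2 - 5/2 = 3·x^3 + 10·x^2 - 37·x/2 + 13/2 + O(x^4).
The coefficient of x^3 is 3.

Final answer: 3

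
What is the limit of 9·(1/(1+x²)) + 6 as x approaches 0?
Direct substitution at x = 0 gives 15.

Final answer: 15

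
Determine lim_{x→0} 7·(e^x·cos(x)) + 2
Direct substitution at x = 0 gives 9.

Final answer: 9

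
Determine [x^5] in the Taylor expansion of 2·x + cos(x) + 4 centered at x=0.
Expand to order 5: 2·x + cos(x) + 4 = x^4/24 - x^2/2 + 2·x + 5 + O(x^6).
The coefficient of x^5 is 0.

Final answer: 0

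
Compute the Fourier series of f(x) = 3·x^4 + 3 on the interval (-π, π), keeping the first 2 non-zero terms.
(144 - 24·π^2)·cos(x) + 3 + 3·π^4/5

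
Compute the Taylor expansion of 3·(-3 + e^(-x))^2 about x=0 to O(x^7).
29·x^6/120 - 13·x^5/20 + 5·x^4/4 - x^3 - 3·x^2 + 12·x + 12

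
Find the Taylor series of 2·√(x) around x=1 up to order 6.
2 + (x - 1) - (x - 1)^2/4 + (x - 1)^3/8 - 5·(x - 1)^4/64 + 7·(x - 1)^5/128 - 21·(x - 1)^6/512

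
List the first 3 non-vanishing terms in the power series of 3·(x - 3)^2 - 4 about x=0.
3·x^2 - 18·x + 23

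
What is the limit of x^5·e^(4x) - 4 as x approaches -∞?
The product is a 0·∞ indeterminate form at x → -∞.
Rewrite the product as x^5 / e^(-4x) (an ∞/∞ form) and apply L'Hôpital, or use the standard hierarchy e^(4|x|) ≫ |x^5| as x → -∞.
The indeterminate product → 0, so the limit = -4.

Final answer: -4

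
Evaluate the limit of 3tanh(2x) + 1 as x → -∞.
Evaluate the dominant behaviour as x → -∞; each term tends to a finite value or vanishes.
Limit = -2.

Final answer: -2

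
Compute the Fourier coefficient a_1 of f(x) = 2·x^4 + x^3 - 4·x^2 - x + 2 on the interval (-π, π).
a_1 = (1/π) ∫_{-π}^{π} f(x)·cos(1x) dx.
Evaluate the integral (use parity and integration by parts as needed): a_1 = 112 - 16·π^2.

Final answer: 112 - 16·π^2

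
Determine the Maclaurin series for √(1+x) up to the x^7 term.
33·x^7/2048 - 21·x^6/1024 + 7·x^5/256 - 5·x^4/128 + x^3/16 - x^2/8 + x/2 + 1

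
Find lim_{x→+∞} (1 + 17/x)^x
As x → +∞: this is the defining limit (1 + 17/x)^x → e^17.
Limit = e^(17).

Final answer: e^(17)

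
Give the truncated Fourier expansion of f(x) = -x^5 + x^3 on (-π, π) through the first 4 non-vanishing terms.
(-252 - 2·π^4 + 42·π^2)·sin(x) + (-6·π^2 + 9 + π^4)·sin(2·x) + (-2·π^4/3 - 116/81 + 58·π^2/27)·sin(3·x) + (-9·π^2/8 + 27/64 + π^4/2)·sin(4·x)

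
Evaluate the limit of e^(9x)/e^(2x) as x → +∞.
This is an ∞/∞ indeterminate form as x → +∞.
Rewrite e^(9x)/e^(2x) = e^((9−2)x) = e^(7x); the exponent coefficient is 7 > 0 so e^(7x) → ∞.
Limit = ∞.

Final answer: ∞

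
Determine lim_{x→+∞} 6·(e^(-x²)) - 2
Evaluate the dominant behaviour as x → +∞; each term tends to a finite value or vanishes.
Limit = -2.

Final answer: -2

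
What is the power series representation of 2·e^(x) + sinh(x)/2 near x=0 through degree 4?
x^4/12 + 5·x^3/12 + x^2 + 5·x/2 + 2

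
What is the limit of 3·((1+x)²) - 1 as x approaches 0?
Direct substitution at x = 0 gives 2.

Final answer: 2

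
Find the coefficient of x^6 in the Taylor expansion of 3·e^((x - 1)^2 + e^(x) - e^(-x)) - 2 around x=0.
Expand to order 6: 3·e^((x - 1)^2 + e^(x) - e^(-x)) - 2 = 2·e·x^6/3 + 21·e·x^5/20 + 3·e·x^4/2 + e·x^3 + 3·e·x^2 - 2 + 3·e + O(x^7).
The coefficient of x^6 is 2·e/3.

Final answer: 2·e/3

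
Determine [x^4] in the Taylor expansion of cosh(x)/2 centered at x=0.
Expand to order 4: cosh(x)/2 = x^4/48 + x^2/4 + 1/2 + O(x^5).
The coefficient of x^4 is 1/48.

Final answer: 1/48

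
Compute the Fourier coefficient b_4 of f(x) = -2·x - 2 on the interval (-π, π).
b_4 = (1/π) ∫_{-π}^{π} f(x)·sin(4x) dx.
Evaluate the integral (use parity and integration by parts as needed): b_4 = 1.

Final answer: 1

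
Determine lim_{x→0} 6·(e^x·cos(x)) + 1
Direct substitution at x = 0 gives 7.

Final answer: 7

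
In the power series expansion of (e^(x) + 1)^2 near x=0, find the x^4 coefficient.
Expand to order 4: (e^(x) + 1)^2 = 3·x^4/4 + 5·x^3/3 + 3·x^2 + 4·x + 4 + O(x^5).
The coefficient of x^4 is 3/4.

Final answer: 3/4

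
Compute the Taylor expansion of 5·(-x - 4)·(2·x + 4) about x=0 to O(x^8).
-10·x^2 - 60·x - 80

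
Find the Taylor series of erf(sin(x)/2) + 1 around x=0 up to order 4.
-x^3/(4·√(π)) + x/√(π) + 1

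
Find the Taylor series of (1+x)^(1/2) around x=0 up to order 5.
7·x^5/256 - 5·x^4/128 + x^3/16 - x^2/8 + x/2 + 1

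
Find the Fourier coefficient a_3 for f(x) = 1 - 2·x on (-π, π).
a_3 = (1/π) ∫_{-π}^{π} f(x)·cos(3x) dx.
Evaluate the integral (use parity and integration by parts as needed): a_3 = 0.

Final answer: 0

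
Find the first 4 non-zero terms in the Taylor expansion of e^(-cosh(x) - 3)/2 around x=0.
-x^6·e^(-4)/1440 + x^4·e^(-4)/24 - x^2·e^(-4)/4 + e^(-4)/2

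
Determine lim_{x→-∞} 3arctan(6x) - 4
Evaluate the dominant behaviour as x → -∞; each term tends to a finite value or vanishes.
Limit = -3·π/2 - 4.

Final answer: -3·π/2 - 4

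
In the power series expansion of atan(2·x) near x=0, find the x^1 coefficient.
Expand to order 1: atan(2·x) = 2·x + O(x^2).
The coefficient of x^1 is 2.

Final answer: 2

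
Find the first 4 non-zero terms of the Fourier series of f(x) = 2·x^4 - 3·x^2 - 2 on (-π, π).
(108 - 16·π^2)·cos(x) + (-9 + 4·π^2)·cos(2·x) + (68/27 - 16·π^2/9)·cos(3·x) - π^2 - 2 + 2·π^4/5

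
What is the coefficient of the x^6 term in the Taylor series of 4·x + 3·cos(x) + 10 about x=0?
Expand to order 6: 4·x + 3·cos(x) + 10 = -x^6/240 + x^4/8 - 3·x^2/2 + 4·x + 13 + O(x^7).
The coefficient of x^6 is -1/240.

Final answer: -1/240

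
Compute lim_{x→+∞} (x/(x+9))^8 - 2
As x → +∞: x/(x+9) = 1/(1 + 9/x) → 1, and the 8th power of a limit-1 base also → 1; with the additive constant, 1 - 2 = -1.
Limit = -1.

Final answer: -1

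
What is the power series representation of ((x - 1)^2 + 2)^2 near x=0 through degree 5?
x^4 - 4·x^3 + 10·x^2 - 12·x + 9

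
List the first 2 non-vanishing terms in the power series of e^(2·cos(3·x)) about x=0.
-9·x^2·e^(2) + e^(2)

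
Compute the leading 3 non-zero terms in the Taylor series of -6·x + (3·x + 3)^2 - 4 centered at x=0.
9·x^2 + 12·x + 5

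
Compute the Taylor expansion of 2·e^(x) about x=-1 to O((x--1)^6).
2·e^(-1) + 2·e^(-1)·(x + 1) + e^(-1)·(x + 1)^2 + e^(-1)·(x + 1)^3/3 + e^(-1)·(x + 1)^4/12 + e^(-1)·(x + 1)^5/60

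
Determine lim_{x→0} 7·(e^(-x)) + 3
Direct substitution at x = 0 gives 10.

Final answer: 10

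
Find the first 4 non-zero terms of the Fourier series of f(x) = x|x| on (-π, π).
(-8 + 2·π^2)·sin(x)/π - π·sin(2·x) + (-8 + 18·π^2)·sin(3·x)/(27·π) - π·sin(4·x)/2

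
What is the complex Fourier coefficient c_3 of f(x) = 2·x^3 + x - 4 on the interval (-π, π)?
Compute the real Fourier coefficients first: a_3 = 0, b_3 = -2/9 + 4·π^2/3.
Then c_3 = (a_3 − i·b_3)/2 = -2·i·π^2/3 + i/9.

Final answer: -2·i·π^2/3 + i/9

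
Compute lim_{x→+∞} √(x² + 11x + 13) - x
This is an ∞ − ∞ indeterminate form.
Multiply and divide by the conjugate √(x²+11x + 13) + x; the x² terms cancel, leaving (11x + 13)/(√(x²+11x + 13)+x) → 11/2.
Limit = 11/2.

Final answer: 11/2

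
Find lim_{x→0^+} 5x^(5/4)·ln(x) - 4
The product is a 0·∞ indeterminate form at x → 0⁺.
Rewrite the product as 5·ln(x) / x^(-5/4) and apply L'Hôpital, or use the standard hierarchy x^(-5/4) ≫ |ln x| as x → 0⁺.
The indeterminate product → 0, so the limit = -4.

Final answer: -4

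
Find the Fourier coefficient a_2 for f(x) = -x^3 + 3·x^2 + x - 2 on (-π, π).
a_2 = (1/π) ∫_{-π}^{π} f(x)·cos(2x) dx.
Evaluate the integral (use parity and integration by parts as needed): a_2 = 3.

Final answer: 3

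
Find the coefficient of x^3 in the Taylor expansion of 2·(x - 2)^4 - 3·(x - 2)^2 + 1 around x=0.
Expand to order 3: 2·(x - 2)^4 - 3·(x - 2)^2 + 1 = -16·x^3 + 45·x^2 - 52·x + 21 + O(x^4).
The coefficient of x^3 is -16.

Final answer: -16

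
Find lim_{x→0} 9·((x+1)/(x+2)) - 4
Direct substitution at x = 0 gives 1/2.

Final answer: 1/2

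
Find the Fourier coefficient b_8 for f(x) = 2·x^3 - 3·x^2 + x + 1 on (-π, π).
b_8 = (1/π) ∫_{-π}^{π} f(x)·sin(8x) dx.
Evaluate the integral (use parity and integration by parts as needed): b_8 = -π^2/2 - 13/64.

Final answer: -π^2/2 - 13/64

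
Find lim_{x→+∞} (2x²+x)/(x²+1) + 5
Evaluate the dominant behaviour as x → +∞; each term tends to a finite value or vanishes.
Limit = 7.

Final answer: 7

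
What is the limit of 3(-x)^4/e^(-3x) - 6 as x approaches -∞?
The quotient is an ∞/∞ indeterminate form as x → -∞.
Compare growth rates of the dominant terms (exponentials ≫ polynomials ≫ logarithms), or apply L'Hôpital's rule; the quotient → 0.
Adding the constant: 0 - 6 = -6. Limit = -6.

Final answer: -6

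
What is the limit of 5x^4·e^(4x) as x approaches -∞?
This is a 0·∞ indeterminate form at x → -∞.
Rewrite the product as 5x^4 / e^(-4x) (an ∞/∞ form) and apply L'Hôpital, or use the standard hierarchy e^(4|x|) ≫ |x^4| as x → -∞.
The indeterminate product → 0, so the limit = 0.

Final answer: 0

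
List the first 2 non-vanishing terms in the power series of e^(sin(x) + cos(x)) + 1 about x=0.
e·x + 1 + e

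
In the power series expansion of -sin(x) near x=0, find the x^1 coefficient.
Expand to order 1: -sin(x) = -x + O(x^2).
The coefficient of x^1 is -1.

Final answer: -1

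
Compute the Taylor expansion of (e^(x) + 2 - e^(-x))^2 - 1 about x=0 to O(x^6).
x^5/15 + 4·x^4/3 + 4·x^3/3 + 4·x^2 + 8·x + 3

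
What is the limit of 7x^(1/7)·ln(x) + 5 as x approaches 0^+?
The product is a 0·∞ indeterminate form at x → 0⁺.
Rewrite the product as 7·ln(x) / x^(-1/7) and apply L'Hôpital, or use the standard hierarchy x^(-1/7) ≫ |ln x| as x → 0⁺.
The indeterminate product → 0, so the limit = 5.

Final answer: 5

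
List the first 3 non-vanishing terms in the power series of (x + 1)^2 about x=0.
x^2 + 2·x + 1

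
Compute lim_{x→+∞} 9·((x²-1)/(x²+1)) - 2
Evaluate the dominant behaviour as x → +∞; each term tends to a finite value or vanishes.
Limit = 7.

Final answer: 7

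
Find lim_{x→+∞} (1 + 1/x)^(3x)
As x → +∞: write (1 + 1/x)^(3x) = ((1 + 1/x)^x)^3 → (e^1)^3 = e^3.
Limit = e^(3).

Final answer: e^(3)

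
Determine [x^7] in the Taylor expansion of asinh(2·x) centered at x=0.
Expand to order 7: asinh(2·x) = -40·x^7/7 + 12·x^5/5 - 4·x^3/3 + 2·x + O(x^8).
The coefficient of x^7 is -40/7.

Final answer: -40/7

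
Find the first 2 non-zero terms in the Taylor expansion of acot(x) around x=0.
-x + π/2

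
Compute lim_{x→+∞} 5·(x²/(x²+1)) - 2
Evaluate the dominant behaviour as x → +∞; each term tends to a finite value or vanishes.
Limit = 3.

Final answer: 3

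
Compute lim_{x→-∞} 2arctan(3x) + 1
Evaluate the dominant behaviour as x → -∞; each term tends to a finite value or vanishes.
Limit = 1 - π.

Final answer: 1 - π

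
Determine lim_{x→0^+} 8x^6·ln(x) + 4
The product is a 0·∞ indeterminate form at x → 0⁺.
Rewrite the product as 8·ln(x) / x^(-6) and apply L'Hôpital, or use the standard hierarchy x^(-6) ≫ |ln x| as x → 0⁺.
The indeterminate product → 0, so the limit = 4.

Final answer: 4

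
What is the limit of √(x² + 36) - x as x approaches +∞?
This is an ∞ − ∞ indeterminate form.
Multiply and divide by the conjugate √(x²+36) + x; the x² terms cancel, leaving 36/(√(x²+36)+x) → 0.
Limit = 0.

Final answer: 0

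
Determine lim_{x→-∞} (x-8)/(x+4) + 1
Evaluate the dominant behaviour as x → -∞; each term tends to a finite value or vanishes.
Limit = 2.

Final answer: 2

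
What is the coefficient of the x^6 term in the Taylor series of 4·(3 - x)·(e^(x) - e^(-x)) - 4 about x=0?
Expand to order 6: 4·(3 - x)·(e^(x) - e^(-x)) - 4 = -x^6/15 + x^5/5 - 4·x^4/3 + 4·x^3 - 8·x^2 + 24·x - 4 + O(x^7).
The coefficient of x^6 is -1/15.

Final answer: -1/15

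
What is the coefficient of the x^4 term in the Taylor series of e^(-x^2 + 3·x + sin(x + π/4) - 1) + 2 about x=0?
-49·e^(-1 + √(2)/2)/96 - 7·√(2)·e^(-1 + √(2)/2)/24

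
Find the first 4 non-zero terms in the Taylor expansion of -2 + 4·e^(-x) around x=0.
-2·x^3/3 + 2·x^2 - 4·x + 2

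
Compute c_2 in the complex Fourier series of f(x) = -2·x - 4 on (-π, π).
Compute the real Fourier coefficients first: a_2 = 0, b_2 = 2.
Then c_2 = (a_2 − i·b_2)/2 = -i.

Final answer: -i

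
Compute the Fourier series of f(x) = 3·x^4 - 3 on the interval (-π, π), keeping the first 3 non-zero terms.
(144 - 24·π^2)·cos(x) + (-9 + 6·π^2)·cos(2·x) - 3 + 3·π^4/5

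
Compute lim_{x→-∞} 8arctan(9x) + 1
Evaluate the dominant behaviour as x → -∞; each term tends to a finite value or vanishes.
Limit = 1 - 4·π.

Final answer: 1 - 4·π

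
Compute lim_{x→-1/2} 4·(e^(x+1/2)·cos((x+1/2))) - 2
Direct substitution at x = -1/2 gives 2.

Final answer: 2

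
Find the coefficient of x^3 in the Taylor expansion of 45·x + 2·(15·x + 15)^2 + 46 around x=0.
Expand to order 3: 45·x + 2·(15·x + 15)^2 + 46 = 450·x^2 + 945·x + 496 + O(x^4).
The coefficient of x^3 is 0.

Final answer: 0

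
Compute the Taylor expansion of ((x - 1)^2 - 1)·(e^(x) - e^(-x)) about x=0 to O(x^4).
2·x^3 - 4·x^2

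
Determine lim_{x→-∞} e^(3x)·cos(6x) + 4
Evaluate the dominant behaviour as x → -∞; each term tends to a finite value or vanishes.
Limit = 4.

Final answer: 4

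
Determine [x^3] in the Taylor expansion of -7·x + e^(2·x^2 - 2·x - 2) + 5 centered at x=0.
Expand to order 3: -7·x + e^(2·x^2 - 2·x - 2) + 5 = -16·x^3·e^(-2)/3 + 4·x^2·e^(-2) + x·(-7 - 2·e^(-2)) + e^(-2) + 5 + O(x^4).
The coefficient of x^3 is -16·e^(-2)/3.

Final answer: -16·e^(-2)/3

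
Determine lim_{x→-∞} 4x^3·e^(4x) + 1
The product is a 0·∞ indeterminate form at x → -∞.
Rewrite the product as 4x^3 / e^(-4x) (an ∞/∞ form) and apply L'Hôpital, or use the standard hierarchy e^(4|x|) ≫ |x^3| as x → -∞.
The indeterminate product → 0, so the limit = 1.

Final answer: 1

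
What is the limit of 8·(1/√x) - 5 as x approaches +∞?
Evaluate the dominant behaviour as x → +∞; each term tends to a finite value or vanishes.
Limit = -5.

Final answer: -5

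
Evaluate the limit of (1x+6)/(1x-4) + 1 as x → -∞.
Evaluate the dominant behaviour as x → -∞; each term tends to a finite value or vanishes.
Limit = 2.

Final answer: 2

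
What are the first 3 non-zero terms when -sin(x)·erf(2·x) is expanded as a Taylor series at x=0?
-659·x^6/(90·√(π)) + 6·x^4/√(π) - 4·x^2/√(π)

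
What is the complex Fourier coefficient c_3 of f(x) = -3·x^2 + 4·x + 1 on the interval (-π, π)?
Compute the real Fourier coefficients first: a_3 = 4/3, b_3 = 8/3.
Then c_3 = (a_3 − i·b_3)/2 = 2/3 - 4·i/3.

Final answer: 2/3 - 4·i/3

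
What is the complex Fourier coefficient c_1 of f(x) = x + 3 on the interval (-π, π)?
Compute the real Fourier coefficients first: a_1 = 0, b_1 = 2.
Then c_1 = (a_1 − i·b_1)/2 = -i.

Final answer: -i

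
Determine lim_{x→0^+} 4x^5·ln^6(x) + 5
The product is a 0·∞ indeterminate form at x → 0⁺.
Rewrite the product as 4·ln^6(x) / x^(-5) and apply L'Hôpital, or use the standard hierarchy x^(-5) ≫ |ln x|^6 as x → 0⁺.
The indeterminate product → 0, so the limit = 5.

Final answer: 5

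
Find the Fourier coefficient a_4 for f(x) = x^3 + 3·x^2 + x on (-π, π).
a_4 = (1/π) ∫_{-π}^{π} f(x)·cos(4x) dx.
Evaluate the integral (use parity and integration by parts as needed): a_4 = 3/4.

Final answer: 3/4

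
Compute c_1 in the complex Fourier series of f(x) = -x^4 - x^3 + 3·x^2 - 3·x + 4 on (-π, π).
Compute the real Fourier coefficients first: a_1 = -60 + 8·π^2, b_1 = 6 - 2·π^2.
Then c_1 = (a_1 − i·b_1)/2 = -30 + 4·π^2 - 3·i + i·π^2.

Final answer: -30 + 4·π^2 - 3·i + i·π^2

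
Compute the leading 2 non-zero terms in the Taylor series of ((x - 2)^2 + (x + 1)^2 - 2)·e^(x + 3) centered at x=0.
x·e^(3) + 3·e^(3)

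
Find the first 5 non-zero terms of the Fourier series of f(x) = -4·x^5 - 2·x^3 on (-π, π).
(-936 - 8·π^4 + 156·π^2)·sin(x) + (-18·π^2 + 27 + 4·π^4)·sin(2·x) + (-8·π^4/3 - 248/81 + 124·π^2/27)·sin(3·x) + (-3·π^2/2 + 9/16 + 2·π^4)·sin(4·x) + (-8·π^4/5 - 72/625 + 12·π^2/25)·sin(5·x)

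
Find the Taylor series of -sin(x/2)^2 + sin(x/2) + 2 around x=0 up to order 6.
-x^6/1440 + x^5/3840 + x^4/48 - x^3/48 - x^2/4 + x/2 + 2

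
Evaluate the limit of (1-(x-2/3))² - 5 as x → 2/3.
Direct substitution at x = 2/3 gives -4.

Final answer: -4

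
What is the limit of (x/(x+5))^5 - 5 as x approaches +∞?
As x → +∞: x/(x+5) = 1/(1 + 5/x) → 1, and the 5th power of a limit-1 base also → 1; with the additive constant, 1 - 5 = -4.
Limit = -4.

Final answer: -4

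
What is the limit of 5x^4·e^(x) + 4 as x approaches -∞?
The product is a 0·∞ indeterminate form at x → -∞.
Rewrite the product as 5x^4 / e^(-x) (an ∞/∞ form) and apply L'Hôpital, or use the standard hierarchy e^(|x|) ≫ |x^4| as x → -∞.
The indeterminate product → 0, so the limit = 4.

Final answer: 4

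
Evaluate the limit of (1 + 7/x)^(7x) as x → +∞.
As x → +∞: write (1 + 7/x)^(7x) = ((1 + 7/x)^x)^7 → (e^7)^7 = e^49.
Limit = e^(49).

Final answer: e^(49)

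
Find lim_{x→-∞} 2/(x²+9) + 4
Evaluate the dominant behaviour as x → -∞; each term tends to a finite value or vanishes.
Limit = 4.

Final answer: 4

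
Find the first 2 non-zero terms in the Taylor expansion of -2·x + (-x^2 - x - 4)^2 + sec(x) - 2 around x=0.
6·x + 15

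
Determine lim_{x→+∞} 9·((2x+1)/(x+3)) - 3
Evaluate the dominant behaviour as x → +∞; each term tends to a finite value or vanishes.
Limit = 15.

Final answer: 15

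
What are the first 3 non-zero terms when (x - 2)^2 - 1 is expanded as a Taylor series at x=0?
x^2 - 4·x + 3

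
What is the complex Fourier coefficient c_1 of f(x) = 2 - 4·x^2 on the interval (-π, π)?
Compute the real Fourier coefficients first: a_1 = 16, b_1 = 0.
Then c_1 = (a_1 − i·b_1)/2 = 8.

Final answer: 8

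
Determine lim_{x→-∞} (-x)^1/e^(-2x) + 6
The quotient is an ∞/∞ indeterminate form as x → -∞.
Compare growth rates of the dominant terms (exponentials ≫ polynomials ≫ logarithms), or apply L'Hôpital's rule; the quotient → 0.
Adding the constant: 0 + 6 = 6. Limit = 6.

Final answer: 6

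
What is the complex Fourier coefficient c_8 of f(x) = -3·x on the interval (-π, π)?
Compute the real Fourier coefficients first: a_8 = 0, b_8 = 3/4.
Then c_8 = (a_8 − i·b_8)/2 = -3·i/8.

Final answer: -3·i/8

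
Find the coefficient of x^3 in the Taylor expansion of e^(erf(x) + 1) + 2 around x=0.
Expand to order 3: e^(erf(x) + 1) + 2 = x^3·(-2·e/(3·√(π)) + 4·e/(3·π^(3/2))) + 2·e·x^2/π + 2·e·x/√(π) + 2 + e + O(x^4).
The coefficient of x^3 is -2·e/(3·√(π)) + 4·e/(3·π^(3/2)).

Final answer: -2·e/(3·√(π)) + 4·e/(3·π^(3/2))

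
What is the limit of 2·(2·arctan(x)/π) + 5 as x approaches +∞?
Evaluate the dominant behaviour as x → +∞; each term tends to a finite value or vanishes.
Limit = 7.

Final answer: 7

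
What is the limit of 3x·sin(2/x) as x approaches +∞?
As x → +∞: let u = 2/x → 0⁺; then 3·x·sin(2/x) = 3·2·sin(u)/u → 3·2·1 = 6.
Limit = 6.

Final answer: 6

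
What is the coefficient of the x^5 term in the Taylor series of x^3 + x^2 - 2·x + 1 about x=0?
Expand to order 5: x^3 + x^2 - 2·x + 1 = x^3 + x^2 - 2·x + 1 + O(x^6).
The coefficient of x^5 is 0.

Final answer: 0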